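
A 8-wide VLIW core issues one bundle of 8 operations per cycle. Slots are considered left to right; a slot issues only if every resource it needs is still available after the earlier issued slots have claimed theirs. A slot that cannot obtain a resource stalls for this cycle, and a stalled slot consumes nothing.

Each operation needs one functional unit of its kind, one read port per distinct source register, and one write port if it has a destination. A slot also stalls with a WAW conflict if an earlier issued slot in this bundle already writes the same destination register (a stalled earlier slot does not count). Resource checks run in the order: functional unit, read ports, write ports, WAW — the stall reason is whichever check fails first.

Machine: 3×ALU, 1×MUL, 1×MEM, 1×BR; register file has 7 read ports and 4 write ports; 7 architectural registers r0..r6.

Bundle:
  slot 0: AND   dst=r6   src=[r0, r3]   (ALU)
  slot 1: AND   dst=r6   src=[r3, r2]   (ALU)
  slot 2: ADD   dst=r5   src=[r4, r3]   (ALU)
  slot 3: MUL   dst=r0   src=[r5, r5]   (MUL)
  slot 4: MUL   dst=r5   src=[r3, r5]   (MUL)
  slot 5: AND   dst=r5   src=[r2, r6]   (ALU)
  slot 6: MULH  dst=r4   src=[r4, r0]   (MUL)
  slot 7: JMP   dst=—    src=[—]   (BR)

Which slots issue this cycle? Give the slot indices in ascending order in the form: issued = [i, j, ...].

(0) want 1×ALU +2rd +1wr — yes → AL2|MU1|ME1|BR1|rd5|wr3
(1) want 1×ALU +2rd +1wr — WAW → AL2|MU1|ME1|BR1|rd5|wr3
(2) want 1×ALU +2rd +1wr — yes → AL1|MU1|ME1|BR1|rd3|wr2
(3) want 1×MUL +1rd +1wr — yes → AL1|MU0|ME1|BR1|rd2|wr1
(4) want 1×MUL +2rd +1wr — FU → AL1|MU0|ME1|BR1|rd2|wr1
(5) want 1×ALU +2rd +1wr — WAW → AL1|MU0|ME1|BR1|rd2|wr1
(6) want 1×MUL +2rd +1wr — FU → AL1|MU0|ME1|BR1|rd2|wr1
(7) want 1×BR +0rd +0wr — yes → AL1|MU0|ME1|BR0|rd2|wr1

issued = [0, 2, 3, 7]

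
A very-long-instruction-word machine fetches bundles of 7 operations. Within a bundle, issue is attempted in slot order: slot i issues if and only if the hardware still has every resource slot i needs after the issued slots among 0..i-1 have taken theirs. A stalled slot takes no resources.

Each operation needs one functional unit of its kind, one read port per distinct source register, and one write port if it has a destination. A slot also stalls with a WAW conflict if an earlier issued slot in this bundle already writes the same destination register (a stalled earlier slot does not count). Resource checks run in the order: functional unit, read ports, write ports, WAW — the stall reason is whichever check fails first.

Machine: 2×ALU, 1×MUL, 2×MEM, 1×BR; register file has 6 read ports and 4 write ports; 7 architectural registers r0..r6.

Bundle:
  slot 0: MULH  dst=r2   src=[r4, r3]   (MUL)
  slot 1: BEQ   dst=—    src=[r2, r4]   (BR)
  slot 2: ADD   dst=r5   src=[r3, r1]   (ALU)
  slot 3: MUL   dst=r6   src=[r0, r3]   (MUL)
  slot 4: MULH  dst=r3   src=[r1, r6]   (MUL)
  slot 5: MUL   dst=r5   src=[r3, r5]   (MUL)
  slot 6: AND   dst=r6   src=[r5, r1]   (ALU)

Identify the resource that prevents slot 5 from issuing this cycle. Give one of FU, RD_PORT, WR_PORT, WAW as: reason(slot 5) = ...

reason(slot 5) = FU

(0) want 1×MUL +2rd +1wr — yes → AL2|MU0|ME2|BR1|rd4|wr3
(1) want 1×BR +2rd +0wr — yes → AL2|MU0|ME2|BR0|rd2|wr3
(2) want 1×ALU +2rd +1wr — yes → AL1|MU0|ME2|BR0|rd0|wr2
(3) want 1×MUL +2rd +1wr — FU → AL1|MU0|ME2|BR0|rd0|wr2
(4) want 1×MUL +2rd +1wr — FU → AL1|MU0|ME2|BR0|rd0|wr2
(5) want 1×MUL +2rd +1wr — FU → AL1|MU0|ME2|BR0|rd0|wr2
(6) want 1×ALU +2rd +1wr — RD_PORT → AL1|MU0|ME2|BR0|rd0|wr2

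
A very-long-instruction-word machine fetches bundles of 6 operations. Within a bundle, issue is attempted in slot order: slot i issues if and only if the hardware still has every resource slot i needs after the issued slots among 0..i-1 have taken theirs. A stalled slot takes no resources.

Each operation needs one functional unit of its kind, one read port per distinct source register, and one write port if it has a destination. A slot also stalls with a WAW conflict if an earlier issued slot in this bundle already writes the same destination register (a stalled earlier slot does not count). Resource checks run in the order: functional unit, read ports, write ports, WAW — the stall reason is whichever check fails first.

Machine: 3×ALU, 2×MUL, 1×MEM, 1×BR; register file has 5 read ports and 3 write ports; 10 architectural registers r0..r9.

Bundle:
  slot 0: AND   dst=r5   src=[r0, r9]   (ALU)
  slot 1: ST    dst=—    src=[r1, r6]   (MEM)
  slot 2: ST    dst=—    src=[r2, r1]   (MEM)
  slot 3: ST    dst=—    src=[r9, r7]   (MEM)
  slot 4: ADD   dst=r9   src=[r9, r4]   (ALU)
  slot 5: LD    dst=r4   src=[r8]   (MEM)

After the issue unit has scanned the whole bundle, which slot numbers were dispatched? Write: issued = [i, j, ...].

issued = [0, 1]

slot 0 (ALU): ISSUE — free A2,Mu2,Ld1,B1 rp3 wp2
slot 1 (MEM): ISSUE — free A2,Mu2,Ld0,B1 rp1 wp2
slot 2 (MEM): stall FU — free A2,Mu2,Ld0,B1 rp1 wp2
slot 3 (MEM): stall FU — free A2,Mu2,Ld0,B1 rp1 wp2
slot 4 (ALU): stall RD_PORT — free A2,Mu2,Ld0,B1 rp1 wp2
slot 5 (MEM): stall FU — free A2,Mu2,Ld0,B1 rp1 wp2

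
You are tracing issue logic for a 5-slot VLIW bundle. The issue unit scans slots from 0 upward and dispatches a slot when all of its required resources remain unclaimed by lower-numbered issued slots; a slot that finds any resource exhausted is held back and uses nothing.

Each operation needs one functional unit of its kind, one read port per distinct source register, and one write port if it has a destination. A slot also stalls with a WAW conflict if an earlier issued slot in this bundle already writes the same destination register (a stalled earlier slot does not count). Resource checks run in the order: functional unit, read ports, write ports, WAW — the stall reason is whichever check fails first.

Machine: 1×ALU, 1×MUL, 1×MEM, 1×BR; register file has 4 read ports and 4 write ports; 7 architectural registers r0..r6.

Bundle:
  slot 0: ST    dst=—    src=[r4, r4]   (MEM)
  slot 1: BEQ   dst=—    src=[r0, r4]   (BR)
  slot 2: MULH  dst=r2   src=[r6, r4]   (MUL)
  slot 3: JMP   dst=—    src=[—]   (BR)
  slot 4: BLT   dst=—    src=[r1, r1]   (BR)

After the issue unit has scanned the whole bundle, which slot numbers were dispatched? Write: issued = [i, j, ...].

  0. MEM ⇒ go  {1A/1Mu/0Ld/1B | 3r 4w}
  1. BR ⇒ go  {1A/1Mu/0Ld/0B | 1r 4w}
  2. MUL→r2 ⇒ no(RD_PORT)  {1A/1Mu/0Ld/0B | 1r 4w}
  3. BR ⇒ no(FU)  {1A/1Mu/0Ld/0B | 1r 4w}
  4. BR ⇒ no(FU)  {1A/1Mu/0Ld/0B | 1r 4w}

issued = [0, 1]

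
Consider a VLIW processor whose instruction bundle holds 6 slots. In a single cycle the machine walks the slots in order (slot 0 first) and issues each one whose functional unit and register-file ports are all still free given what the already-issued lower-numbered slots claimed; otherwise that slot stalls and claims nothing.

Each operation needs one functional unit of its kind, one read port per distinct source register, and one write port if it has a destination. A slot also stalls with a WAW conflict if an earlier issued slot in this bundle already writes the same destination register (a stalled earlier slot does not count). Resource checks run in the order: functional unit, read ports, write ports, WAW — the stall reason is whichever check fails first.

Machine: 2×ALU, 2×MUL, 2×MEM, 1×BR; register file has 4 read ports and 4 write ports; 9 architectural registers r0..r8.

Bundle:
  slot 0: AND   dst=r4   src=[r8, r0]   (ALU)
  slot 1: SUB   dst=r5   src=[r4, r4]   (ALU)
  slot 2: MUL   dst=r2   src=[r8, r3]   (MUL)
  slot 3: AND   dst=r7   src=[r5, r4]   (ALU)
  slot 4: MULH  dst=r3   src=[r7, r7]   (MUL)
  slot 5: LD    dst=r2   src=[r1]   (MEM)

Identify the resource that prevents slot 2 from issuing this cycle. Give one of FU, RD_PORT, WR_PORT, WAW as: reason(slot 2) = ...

[0] ALU needs rd=2 wr=1: ok; after: ALU=1 MUL=2 MEM=2 BR=1, R=2, W=3
[1] ALU needs rd=1 wr=1: ok; after: ALU=0 MUL=2 MEM=2 BR=1, R=1, W=2
[2] MUL needs rd=2 wr=1: RD_PORT; after: ALU=0 MUL=2 MEM=2 BR=1, R=1, W=2
[3] ALU needs rd=2 wr=1: FU; after: ALU=0 MUL=2 MEM=2 BR=1, R=1, W=2
[4] MUL needs rd=1 wr=1: ok; after: ALU=0 MUL=1 MEM=2 BR=1, R=0, W=1
[5] MEM needs rd=1 wr=1: RD_PORT; after: ALU=0 MUL=1 MEM=2 BR=1, R=0, W=1

reason(slot 2) = RD_PORT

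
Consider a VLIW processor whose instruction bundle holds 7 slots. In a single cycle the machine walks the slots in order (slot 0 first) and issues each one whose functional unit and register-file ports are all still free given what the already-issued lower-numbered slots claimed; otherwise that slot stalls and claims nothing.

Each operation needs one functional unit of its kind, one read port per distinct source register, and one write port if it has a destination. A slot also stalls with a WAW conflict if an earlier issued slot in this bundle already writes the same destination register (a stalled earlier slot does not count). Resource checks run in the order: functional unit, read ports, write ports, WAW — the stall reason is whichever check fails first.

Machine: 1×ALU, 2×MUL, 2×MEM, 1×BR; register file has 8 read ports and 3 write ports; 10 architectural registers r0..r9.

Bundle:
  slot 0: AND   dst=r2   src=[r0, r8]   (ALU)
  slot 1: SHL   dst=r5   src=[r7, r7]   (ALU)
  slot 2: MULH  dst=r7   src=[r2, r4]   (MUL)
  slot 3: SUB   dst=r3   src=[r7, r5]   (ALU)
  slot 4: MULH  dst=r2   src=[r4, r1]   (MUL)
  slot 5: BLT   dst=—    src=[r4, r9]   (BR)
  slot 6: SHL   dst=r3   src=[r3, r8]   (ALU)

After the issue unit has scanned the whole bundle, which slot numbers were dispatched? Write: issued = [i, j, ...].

[0] ALU needs rd=2 wr=1: ok; after: ALU=0 MUL=2 MEM=2 BR=1, R=6, W=2
[1] ALU needs rd=1 wr=1: FU; after: ALU=0 MUL=2 MEM=2 BR=1, R=6, W=2
[2] MUL needs rd=2 wr=1: ok; after: ALU=0 MUL=1 MEM=2 BR=1, R=4, W=1
[3] ALU needs rd=2 wr=1: FU; after: ALU=0 MUL=1 MEM=2 BR=1, R=4, W=1
[4] MUL needs rd=2 wr=1: WAW; after: ALU=0 MUL=1 MEM=2 BR=1, R=4, W=1
[5] BR needs rd=2 wr=0: ok; after: ALU=0 MUL=1 MEM=2 BR=0, R=2, W=1
[6] ALU needs rd=2 wr=1: FU; after: ALU=0 MUL=1 MEM=2 BR=0, R=2, W=1

issued = [0, 2, 5]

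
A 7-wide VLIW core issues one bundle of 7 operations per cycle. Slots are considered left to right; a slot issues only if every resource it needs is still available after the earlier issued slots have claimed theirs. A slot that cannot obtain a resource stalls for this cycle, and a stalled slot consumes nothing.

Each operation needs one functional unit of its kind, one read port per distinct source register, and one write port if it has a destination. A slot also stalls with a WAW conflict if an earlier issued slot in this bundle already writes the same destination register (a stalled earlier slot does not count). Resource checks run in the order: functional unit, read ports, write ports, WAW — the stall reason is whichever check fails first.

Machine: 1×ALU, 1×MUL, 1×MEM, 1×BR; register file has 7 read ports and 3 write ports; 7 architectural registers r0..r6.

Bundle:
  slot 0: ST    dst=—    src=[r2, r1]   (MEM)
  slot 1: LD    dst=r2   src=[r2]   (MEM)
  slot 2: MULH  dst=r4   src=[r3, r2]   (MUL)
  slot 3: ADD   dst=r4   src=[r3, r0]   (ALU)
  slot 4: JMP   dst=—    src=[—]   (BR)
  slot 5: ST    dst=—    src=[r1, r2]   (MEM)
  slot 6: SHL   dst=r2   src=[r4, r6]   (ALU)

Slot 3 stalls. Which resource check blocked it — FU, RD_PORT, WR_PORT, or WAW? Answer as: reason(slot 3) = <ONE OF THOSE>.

reason(slot 3) = WAW

  0. MEM ⇒ go  {1A/1Mu/0Ld/1B | 5r 3w}
  1. MEM→r2 ⇒ no(FU)  {1A/1Mu/0Ld/1B | 5r 3w}
  2. MUL→r4 ⇒ go  {1A/0Mu/0Ld/1B | 3r 2w}
  3. ALU→r4 ⇒ no(WAW)  {1A/0Mu/0Ld/1B | 3r 2w}
  4. BR ⇒ go  {1A/0Mu/0Ld/0B | 3r 2w}
  5. MEM ⇒ no(FU)  {1A/0Mu/0Ld/0B | 3r 2w}
  6. ALU→r2 ⇒ go  {0A/0Mu/0Ld/0B | 1r 1w}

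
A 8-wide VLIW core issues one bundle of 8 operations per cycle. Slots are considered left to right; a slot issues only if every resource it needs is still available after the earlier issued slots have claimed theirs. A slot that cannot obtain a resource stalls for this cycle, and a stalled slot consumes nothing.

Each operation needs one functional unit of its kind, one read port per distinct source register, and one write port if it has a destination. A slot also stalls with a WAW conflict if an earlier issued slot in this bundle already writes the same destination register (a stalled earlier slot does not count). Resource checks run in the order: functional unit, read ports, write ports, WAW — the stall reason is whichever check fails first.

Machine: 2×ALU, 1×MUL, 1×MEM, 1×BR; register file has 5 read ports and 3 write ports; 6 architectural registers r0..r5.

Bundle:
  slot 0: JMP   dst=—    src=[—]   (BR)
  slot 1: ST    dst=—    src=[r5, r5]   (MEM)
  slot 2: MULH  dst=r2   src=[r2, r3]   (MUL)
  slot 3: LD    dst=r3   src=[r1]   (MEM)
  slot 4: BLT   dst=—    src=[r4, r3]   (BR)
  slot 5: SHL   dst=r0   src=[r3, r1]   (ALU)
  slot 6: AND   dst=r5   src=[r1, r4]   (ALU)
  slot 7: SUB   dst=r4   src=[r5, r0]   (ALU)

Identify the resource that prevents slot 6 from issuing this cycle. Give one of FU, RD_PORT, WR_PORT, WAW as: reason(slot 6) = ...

reason(slot 6) = RD_PORT

(0) want 1×BR +0rd +0wr — yes → AL2|MU1|ME1|BR0|rd5|wr3
(1) want 1×MEM +1rd +0wr — yes → AL2|MU1|ME0|BR0|rd4|wr3
(2) want 1×MUL +2rd +1wr — yes → AL2|MU0|ME0|BR0|rd2|wr2
(3) want 1×MEM +1rd +1wr — FU → AL2|MU0|ME0|BR0|rd2|wr2
(4) want 1×BR +2rd +0wr — FU → AL2|MU0|ME0|BR0|rd2|wr2
(5) want 1×ALU +2rd +1wr — yes → AL1|MU0|ME0|BR0|rd0|wr1
(6) want 1×ALU +2rd +1wr — RD_PORT → AL1|MU0|ME0|BR0|rd0|wr1
(7) want 1×ALU +2rd +1wr — RD_PORT → AL1|MU0|ME0|BR0|rd0|wr1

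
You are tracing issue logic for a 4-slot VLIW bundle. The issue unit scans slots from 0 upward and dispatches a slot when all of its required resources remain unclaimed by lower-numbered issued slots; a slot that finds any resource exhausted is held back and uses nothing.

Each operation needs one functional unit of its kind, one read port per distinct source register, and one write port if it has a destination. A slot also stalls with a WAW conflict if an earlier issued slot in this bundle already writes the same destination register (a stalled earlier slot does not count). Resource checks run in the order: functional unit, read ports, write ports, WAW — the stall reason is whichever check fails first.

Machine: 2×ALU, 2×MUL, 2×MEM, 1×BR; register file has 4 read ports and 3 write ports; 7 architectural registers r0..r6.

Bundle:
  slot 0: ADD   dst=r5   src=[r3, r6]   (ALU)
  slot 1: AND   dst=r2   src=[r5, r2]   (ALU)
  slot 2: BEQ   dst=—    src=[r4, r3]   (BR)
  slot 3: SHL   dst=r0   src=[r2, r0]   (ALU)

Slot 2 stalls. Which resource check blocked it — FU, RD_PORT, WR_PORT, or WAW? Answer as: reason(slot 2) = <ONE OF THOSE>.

  0. ALU→r5 ⇒ go  {1A/2Mu/2Ld/1B | 2r 2w}
  1. ALU→r2 ⇒ go  {0A/2Mu/2Ld/1B | 0r 1w}
  2. BR ⇒ no(RD_PORT)  {0A/2Mu/2Ld/1B | 0r 1w}
  3. ALU→r0 ⇒ no(FU)  {0A/2Mu/2Ld/1B | 0r 1w}

reason(slot 2) = RD_PORT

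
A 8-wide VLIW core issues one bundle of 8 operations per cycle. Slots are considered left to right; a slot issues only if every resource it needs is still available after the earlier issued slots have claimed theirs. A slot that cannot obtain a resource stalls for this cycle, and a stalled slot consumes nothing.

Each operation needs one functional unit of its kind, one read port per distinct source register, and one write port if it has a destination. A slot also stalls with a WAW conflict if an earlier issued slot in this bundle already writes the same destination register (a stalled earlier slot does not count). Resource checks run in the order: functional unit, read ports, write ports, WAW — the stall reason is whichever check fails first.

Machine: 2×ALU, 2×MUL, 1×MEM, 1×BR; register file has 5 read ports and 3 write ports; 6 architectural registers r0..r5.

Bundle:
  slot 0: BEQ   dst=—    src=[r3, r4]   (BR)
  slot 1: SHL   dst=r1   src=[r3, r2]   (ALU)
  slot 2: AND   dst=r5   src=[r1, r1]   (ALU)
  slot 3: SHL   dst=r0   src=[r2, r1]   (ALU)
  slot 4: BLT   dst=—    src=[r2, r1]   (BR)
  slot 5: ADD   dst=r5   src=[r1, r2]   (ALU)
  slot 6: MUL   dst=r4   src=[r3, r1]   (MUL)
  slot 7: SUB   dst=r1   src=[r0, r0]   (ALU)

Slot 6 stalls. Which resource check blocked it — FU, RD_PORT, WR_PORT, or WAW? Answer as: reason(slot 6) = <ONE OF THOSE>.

slot 0 (BR): ISSUE — free A2,Mu2,Ld1,B0 rp3 wp3
slot 1 (ALU): ISSUE — free A1,Mu2,Ld1,B0 rp1 wp2
slot 2 (ALU): ISSUE — free A0,Mu2,Ld1,B0 rp0 wp1
slot 3 (ALU): stall FU — free A0,Mu2,Ld1,B0 rp0 wp1
slot 4 (BR): stall FU — free A0,Mu2,Ld1,B0 rp0 wp1
slot 5 (ALU): stall FU — free A0,Mu2,Ld1,B0 rp0 wp1
slot 6 (MUL): stall RD_PORT — free A0,Mu2,Ld1,B0 rp0 wp1
slot 7 (ALU): stall FU — free A0,Mu2,Ld1,B0 rp0 wp1

reason(slot 6) = RD_PORT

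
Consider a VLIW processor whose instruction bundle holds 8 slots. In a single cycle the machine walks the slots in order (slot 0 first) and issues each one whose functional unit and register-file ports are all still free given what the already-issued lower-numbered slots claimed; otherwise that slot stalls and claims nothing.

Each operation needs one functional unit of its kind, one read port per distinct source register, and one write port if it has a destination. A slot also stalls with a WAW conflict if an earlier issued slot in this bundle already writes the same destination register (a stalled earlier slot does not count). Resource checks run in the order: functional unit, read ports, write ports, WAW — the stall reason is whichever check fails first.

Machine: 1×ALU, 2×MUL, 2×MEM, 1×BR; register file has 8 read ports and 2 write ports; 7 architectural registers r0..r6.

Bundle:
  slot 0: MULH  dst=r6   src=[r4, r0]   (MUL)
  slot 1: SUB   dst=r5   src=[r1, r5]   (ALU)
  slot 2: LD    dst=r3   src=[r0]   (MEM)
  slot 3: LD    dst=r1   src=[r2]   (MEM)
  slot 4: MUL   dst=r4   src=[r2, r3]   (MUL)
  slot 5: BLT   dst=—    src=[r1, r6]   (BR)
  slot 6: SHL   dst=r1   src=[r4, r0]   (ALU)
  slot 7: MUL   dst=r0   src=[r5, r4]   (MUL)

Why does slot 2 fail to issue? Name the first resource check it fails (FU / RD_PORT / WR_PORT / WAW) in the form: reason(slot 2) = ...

  0. MUL→r6 ⇒ go  {1A/1Mu/2Ld/1B | 6r 1w}
  1. ALU→r5 ⇒ go  {0A/1Mu/2Ld/1B | 4r 0w}
  2. MEM→r3 ⇒ no(WR_PORT)  {0A/1Mu/2Ld/1B | 4r 0w}
  3. MEM→r1 ⇒ no(WR_PORT)  {0A/1Mu/2Ld/1B | 4r 0w}
  4. MUL→r4 ⇒ no(WR_PORT)  {0A/1Mu/2Ld/1B | 4r 0w}
  5. BR ⇒ go  {0A/1Mu/2Ld/0B | 2r 0w}
  6. ALU→r1 ⇒ no(FU)  {0A/1Mu/2Ld/0B | 2r 0w}
  7. MUL→r0 ⇒ no(WR_PORT)  {0A/1Mu/2Ld/0B | 2r 0w}

reason(slot 2) = WR_PORT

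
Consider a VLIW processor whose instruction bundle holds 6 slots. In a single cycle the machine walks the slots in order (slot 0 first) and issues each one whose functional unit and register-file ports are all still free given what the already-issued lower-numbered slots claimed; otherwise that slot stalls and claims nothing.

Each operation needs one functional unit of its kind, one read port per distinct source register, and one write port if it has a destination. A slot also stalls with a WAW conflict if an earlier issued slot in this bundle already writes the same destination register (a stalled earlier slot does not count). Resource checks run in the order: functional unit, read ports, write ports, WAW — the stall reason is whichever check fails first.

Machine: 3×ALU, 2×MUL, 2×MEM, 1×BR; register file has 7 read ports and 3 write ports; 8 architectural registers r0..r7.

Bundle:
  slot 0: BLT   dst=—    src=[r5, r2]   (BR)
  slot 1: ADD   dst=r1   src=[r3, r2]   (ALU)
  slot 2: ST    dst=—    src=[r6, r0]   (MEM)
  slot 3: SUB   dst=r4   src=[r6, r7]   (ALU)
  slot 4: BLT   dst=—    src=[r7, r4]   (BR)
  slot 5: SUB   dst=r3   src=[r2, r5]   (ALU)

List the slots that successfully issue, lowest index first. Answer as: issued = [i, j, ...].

  0. BR ⇒ go  {3A/2Mu/2Ld/0B | 5r 3w}
  1. ALU→r1 ⇒ go  {2A/2Mu/2Ld/0B | 3r 2w}
  2. MEM ⇒ go  {2A/2Mu/1Ld/0B | 1r 2w}
  3. ALU→r4 ⇒ no(RD_PORT)  {2A/2Mu/1Ld/0B | 1r 2w}
  4. BR ⇒ no(FU)  {2A/2Mu/1Ld/0B | 1r 2w}
  5. ALU→r3 ⇒ no(RD_PORT)  {2A/2Mu/1Ld/0B | 1r 2w}

issued = [0, 1, 2]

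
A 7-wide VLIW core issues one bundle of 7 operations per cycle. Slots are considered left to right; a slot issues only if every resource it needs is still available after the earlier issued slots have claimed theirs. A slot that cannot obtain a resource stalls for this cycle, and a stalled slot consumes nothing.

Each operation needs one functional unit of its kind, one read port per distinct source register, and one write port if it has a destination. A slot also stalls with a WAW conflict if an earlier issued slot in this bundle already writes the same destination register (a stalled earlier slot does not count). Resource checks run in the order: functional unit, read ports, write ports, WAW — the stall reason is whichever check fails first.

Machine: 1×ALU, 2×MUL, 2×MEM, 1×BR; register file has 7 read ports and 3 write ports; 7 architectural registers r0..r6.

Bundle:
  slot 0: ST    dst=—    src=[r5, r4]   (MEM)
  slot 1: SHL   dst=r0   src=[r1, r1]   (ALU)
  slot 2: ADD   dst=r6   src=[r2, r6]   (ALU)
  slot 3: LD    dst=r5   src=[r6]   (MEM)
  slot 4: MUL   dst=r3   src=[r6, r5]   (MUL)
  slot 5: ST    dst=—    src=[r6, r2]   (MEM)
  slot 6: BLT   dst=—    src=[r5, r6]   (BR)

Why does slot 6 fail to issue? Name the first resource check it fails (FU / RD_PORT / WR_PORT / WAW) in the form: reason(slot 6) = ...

reason(slot 6) = RD_PORT

(0) want 1×MEM +2rd +0wr — yes → AL1|MU2|ME1|BR1|rd5|wr3
(1) want 1×ALU +1rd +1wr — yes → AL0|MU2|ME1|BR1|rd4|wr2
(2) want 1×ALU +2rd +1wr — FU → AL0|MU2|ME1|BR1|rd4|wr2
(3) want 1×MEM +1rd +1wr — yes → AL0|MU2|ME0|BR1|rd3|wr1
(4) want 1×MUL +2rd +1wr — yes → AL0|MU1|ME0|BR1|rd1|wr0
(5) want 1×MEM +2rd +0wr — FU → AL0|MU1|ME0|BR1|rd1|wr0
(6) want 1×BR +2rd +0wr — RD_PORT → AL0|MU1|ME0|BR1|rd1|wr0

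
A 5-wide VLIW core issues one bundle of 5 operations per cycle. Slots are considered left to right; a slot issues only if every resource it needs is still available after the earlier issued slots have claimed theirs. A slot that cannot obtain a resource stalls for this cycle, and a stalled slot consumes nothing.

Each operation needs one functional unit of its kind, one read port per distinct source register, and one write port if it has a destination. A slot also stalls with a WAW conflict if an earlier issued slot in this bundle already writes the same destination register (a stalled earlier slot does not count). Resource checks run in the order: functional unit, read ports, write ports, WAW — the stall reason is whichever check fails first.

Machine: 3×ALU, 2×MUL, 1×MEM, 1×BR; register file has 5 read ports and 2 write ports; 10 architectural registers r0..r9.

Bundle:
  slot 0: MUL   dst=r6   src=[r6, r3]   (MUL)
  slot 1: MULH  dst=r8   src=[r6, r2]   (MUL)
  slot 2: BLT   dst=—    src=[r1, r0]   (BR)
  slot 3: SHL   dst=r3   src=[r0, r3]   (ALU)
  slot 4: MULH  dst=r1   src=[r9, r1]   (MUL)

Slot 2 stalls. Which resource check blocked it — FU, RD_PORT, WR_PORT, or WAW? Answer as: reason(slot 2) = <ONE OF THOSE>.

[0] MUL needs rd=2 wr=1: ok; after: ALU=3 MUL=1 MEM=1 BR=1, R=3, W=1
[1] MUL needs rd=2 wr=1: ok; after: ALU=3 MUL=0 MEM=1 BR=1, R=1, W=0
[2] BR needs rd=2 wr=0: RD_PORT; after: ALU=3 MUL=0 MEM=1 BR=1, R=1, W=0
[3] ALU needs rd=2 wr=1: RD_PORT; after: ALU=3 MUL=0 MEM=1 BR=1, R=1, W=0
[4] MUL needs rd=2 wr=1: FU; after: ALU=3 MUL=0 MEM=1 BR=1, R=1, W=0

reason(slot 2) = RD_PORT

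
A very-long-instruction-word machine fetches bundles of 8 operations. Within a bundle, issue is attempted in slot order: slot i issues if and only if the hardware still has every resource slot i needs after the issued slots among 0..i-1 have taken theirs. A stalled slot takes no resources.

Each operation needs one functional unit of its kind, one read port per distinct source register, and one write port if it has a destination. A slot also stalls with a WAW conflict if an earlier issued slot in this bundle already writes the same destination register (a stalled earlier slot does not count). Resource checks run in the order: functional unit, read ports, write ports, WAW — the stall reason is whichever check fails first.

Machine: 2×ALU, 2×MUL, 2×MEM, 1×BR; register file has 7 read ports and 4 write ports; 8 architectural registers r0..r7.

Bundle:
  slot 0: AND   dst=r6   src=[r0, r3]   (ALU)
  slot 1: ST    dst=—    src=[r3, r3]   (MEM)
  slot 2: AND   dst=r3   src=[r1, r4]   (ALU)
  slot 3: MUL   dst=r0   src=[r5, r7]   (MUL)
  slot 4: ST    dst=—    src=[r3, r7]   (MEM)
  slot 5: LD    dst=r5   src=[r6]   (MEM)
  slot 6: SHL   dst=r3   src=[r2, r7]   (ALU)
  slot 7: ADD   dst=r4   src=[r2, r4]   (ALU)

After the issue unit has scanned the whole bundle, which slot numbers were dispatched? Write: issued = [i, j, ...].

[0] ALU needs rd=2 wr=1: ok; after: ALU=1 MUL=2 MEM=2 BR=1, R=5, W=3
[1] MEM needs rd=1 wr=0: ok; after: ALU=1 MUL=2 MEM=1 BR=1, R=4, W=3
[2] ALU needs rd=2 wr=1: ok; after: ALU=0 MUL=2 MEM=1 BR=1, R=2, W=2
[3] MUL needs rd=2 wr=1: ok; after: ALU=0 MUL=1 MEM=1 BR=1, R=0, W=1
[4] MEM needs rd=2 wr=0: RD_PORT; after: ALU=0 MUL=1 MEM=1 BR=1, R=0, W=1
[5] MEM needs rd=1 wr=1: RD_PORT; after: ALU=0 MUL=1 MEM=1 BR=1, R=0, W=1
[6] ALU needs rd=2 wr=1: FU; after: ALU=0 MUL=1 MEM=1 BR=1, R=0, W=1
[7] ALU needs rd=2 wr=1: FU; after: ALU=0 MUL=1 MEM=1 BR=1, R=0, W=1

issued = [0, 1, 2, 3]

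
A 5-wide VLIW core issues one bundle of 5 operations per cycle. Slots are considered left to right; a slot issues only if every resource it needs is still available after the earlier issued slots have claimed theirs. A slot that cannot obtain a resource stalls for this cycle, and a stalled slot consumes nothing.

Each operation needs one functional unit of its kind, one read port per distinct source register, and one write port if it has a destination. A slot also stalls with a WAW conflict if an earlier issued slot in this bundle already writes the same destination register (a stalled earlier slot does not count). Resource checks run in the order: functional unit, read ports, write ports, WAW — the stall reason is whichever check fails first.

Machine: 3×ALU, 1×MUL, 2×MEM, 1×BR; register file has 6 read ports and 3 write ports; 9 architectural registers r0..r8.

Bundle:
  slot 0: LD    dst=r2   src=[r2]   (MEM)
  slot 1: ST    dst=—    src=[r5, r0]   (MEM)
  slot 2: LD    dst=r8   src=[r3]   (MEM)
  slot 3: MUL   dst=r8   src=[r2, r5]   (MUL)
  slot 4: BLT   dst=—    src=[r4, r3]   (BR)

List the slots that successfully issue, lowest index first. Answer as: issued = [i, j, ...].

[0] MEM needs rd=1 wr=1: ok; after: ALU=3 MUL=1 MEM=1 BR=1, R=5, W=2
[1] MEM needs rd=2 wr=0: ok; after: ALU=3 MUL=1 MEM=0 BR=1, R=3, W=2
[2] MEM needs rd=1 wr=1: FU; after: ALU=3 MUL=1 MEM=0 BR=1, R=3, W=2
[3] MUL needs rd=2 wr=1: ok; after: ALU=3 MUL=0 MEM=0 BR=1, R=1, W=1
[4] BR needs rd=2 wr=0: RD_PORT; after: ALU=3 MUL=0 MEM=0 BR=1, R=1, W=1

issued = [0, 1, 3]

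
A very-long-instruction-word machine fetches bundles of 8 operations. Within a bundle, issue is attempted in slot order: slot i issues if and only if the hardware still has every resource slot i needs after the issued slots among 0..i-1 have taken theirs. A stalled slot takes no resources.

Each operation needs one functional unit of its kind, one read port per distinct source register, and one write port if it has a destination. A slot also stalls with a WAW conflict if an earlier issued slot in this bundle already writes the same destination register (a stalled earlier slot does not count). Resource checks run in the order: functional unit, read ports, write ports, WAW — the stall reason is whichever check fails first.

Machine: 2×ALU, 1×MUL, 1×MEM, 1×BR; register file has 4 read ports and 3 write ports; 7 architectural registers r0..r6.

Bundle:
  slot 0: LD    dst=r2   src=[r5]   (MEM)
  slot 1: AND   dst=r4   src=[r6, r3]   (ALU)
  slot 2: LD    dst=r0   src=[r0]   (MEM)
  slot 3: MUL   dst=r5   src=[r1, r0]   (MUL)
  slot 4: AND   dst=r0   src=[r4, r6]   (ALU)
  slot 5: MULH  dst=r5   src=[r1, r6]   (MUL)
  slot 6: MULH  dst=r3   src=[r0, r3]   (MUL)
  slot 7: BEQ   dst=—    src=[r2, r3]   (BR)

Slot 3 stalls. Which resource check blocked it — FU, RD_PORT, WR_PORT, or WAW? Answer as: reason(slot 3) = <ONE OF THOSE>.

reason(slot 3) = RD_PORT

[0] MEM needs rd=1 wr=1: ok; after: ALU=2 MUL=1 MEM=0 BR=1, R=3, W=2
[1] ALU needs rd=2 wr=1: ok; after: ALU=1 MUL=1 MEM=0 BR=1, R=1, W=1
[2] MEM needs rd=1 wr=1: FU; after: ALU=1 MUL=1 MEM=0 BR=1, R=1, W=1
[3] MUL needs rd=2 wr=1: RD_PORT; after: ALU=1 MUL=1 MEM=0 BR=1, R=1, W=1
[4] ALU needs rd=2 wr=1: RD_PORT; after: ALU=1 MUL=1 MEM=0 BR=1, R=1, W=1
[5] MUL needs rd=2 wr=1: RD_PORT; after: ALU=1 MUL=1 MEM=0 BR=1, R=1, W=1
[6] MUL needs rd=2 wr=1: RD_PORT; after: ALU=1 MUL=1 MEM=0 BR=1, R=1, W=1
[7] BR needs rd=2 wr=0: RD_PORT; after: ALU=1 MUL=1 MEM=0 BR=1, R=1, W=1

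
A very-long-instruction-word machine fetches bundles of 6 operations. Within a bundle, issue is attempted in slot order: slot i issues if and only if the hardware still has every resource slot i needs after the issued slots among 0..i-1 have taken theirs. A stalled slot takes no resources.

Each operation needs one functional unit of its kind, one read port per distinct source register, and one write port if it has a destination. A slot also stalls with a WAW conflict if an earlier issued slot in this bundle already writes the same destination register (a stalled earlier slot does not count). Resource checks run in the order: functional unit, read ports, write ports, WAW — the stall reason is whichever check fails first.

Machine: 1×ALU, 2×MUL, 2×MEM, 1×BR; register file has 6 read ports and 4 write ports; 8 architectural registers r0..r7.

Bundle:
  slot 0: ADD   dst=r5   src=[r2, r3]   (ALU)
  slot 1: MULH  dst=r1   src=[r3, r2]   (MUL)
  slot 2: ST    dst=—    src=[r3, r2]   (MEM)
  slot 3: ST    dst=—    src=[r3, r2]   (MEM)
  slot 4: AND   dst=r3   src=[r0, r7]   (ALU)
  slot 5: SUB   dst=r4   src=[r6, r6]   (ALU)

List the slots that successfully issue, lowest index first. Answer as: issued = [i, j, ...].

#0 ALU src=r2,r3 dispatched  <A:0 Mu:2 Ld:2 B:1 rd:4 wr:3>
#1 MUL src=r3,r2 dispatched  <A:0 Mu:1 Ld:2 B:1 rd:2 wr:2>
#2 MEM src=r3,r2 dispatched  <A:0 Mu:1 Ld:1 B:1 rd:0 wr:2>
#3 MEM src=r3,r2 held:RD_PORT  <A:0 Mu:1 Ld:1 B:1 rd:0 wr:2>
#4 ALU src=r0,r7 held:FU  <A:0 Mu:1 Ld:1 B:1 rd:0 wr:2>
#5 ALU src=r6,r6 held:FU  <A:0 Mu:1 Ld:1 B:1 rd:0 wr:2>

issued = [0, 1, 2]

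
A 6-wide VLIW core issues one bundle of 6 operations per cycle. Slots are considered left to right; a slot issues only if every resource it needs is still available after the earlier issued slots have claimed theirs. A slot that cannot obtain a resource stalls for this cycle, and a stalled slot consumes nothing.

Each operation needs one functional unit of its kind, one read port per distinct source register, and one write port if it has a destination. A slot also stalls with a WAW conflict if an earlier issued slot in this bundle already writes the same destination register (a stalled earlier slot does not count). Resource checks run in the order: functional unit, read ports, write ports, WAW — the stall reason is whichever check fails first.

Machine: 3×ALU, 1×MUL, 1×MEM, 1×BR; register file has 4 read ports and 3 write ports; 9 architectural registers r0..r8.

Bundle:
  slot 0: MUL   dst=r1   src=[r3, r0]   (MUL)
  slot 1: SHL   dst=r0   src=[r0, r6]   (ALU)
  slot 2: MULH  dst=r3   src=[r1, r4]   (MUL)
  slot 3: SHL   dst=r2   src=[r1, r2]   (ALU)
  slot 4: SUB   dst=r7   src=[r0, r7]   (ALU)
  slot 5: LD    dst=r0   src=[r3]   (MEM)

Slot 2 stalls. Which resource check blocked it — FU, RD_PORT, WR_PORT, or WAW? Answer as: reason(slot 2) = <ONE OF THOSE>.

slot 0 (MUL): ISSUE — free A3,Mu0,Ld1,B1 rp2 wp2
slot 1 (ALU): ISSUE — free A2,Mu0,Ld1,B1 rp0 wp1
slot 2 (MUL): stall FU — free A2,Mu0,Ld1,B1 rp0 wp1
slot 3 (ALU): stall RD_PORT — free A2,Mu0,Ld1,B1 rp0 wp1
slot 4 (ALU): stall RD_PORT — free A2,Mu0,Ld1,B1 rp0 wp1
slot 5 (MEM): stall RD_PORT — free A2,Mu0,Ld1,B1 rp0 wp1

reason(slot 2) = FU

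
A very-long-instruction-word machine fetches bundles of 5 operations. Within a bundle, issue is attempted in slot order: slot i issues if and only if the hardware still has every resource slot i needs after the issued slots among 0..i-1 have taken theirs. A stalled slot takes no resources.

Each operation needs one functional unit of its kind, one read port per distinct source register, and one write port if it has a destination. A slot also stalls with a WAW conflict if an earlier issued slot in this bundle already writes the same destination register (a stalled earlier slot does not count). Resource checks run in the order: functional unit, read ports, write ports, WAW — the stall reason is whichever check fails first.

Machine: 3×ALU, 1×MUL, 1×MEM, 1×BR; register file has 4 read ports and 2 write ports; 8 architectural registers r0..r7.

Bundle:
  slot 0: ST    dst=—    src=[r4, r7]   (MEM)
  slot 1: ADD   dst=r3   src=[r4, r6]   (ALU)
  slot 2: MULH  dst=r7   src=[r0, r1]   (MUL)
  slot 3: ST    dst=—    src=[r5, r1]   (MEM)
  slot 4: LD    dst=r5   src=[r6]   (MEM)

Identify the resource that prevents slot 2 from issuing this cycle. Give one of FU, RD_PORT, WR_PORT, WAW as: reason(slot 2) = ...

[0] MEM needs rd=2 wr=0: ok; after: ALU=3 MUL=1 MEM=0 BR=1, R=2, W=2
[1] ALU needs rd=2 wr=1: ok; after: ALU=2 MUL=1 MEM=0 BR=1, R=0, W=1
[2] MUL needs rd=2 wr=1: RD_PORT; after: ALU=2 MUL=1 MEM=0 BR=1, R=0, W=1
[3] MEM needs rd=2 wr=0: FU; after: ALU=2 MUL=1 MEM=0 BR=1, R=0, W=1
[4] MEM needs rd=1 wr=1: FU; after: ALU=2 MUL=1 MEM=0 BR=1, R=0, W=1

reason(slot 2) = RD_PORT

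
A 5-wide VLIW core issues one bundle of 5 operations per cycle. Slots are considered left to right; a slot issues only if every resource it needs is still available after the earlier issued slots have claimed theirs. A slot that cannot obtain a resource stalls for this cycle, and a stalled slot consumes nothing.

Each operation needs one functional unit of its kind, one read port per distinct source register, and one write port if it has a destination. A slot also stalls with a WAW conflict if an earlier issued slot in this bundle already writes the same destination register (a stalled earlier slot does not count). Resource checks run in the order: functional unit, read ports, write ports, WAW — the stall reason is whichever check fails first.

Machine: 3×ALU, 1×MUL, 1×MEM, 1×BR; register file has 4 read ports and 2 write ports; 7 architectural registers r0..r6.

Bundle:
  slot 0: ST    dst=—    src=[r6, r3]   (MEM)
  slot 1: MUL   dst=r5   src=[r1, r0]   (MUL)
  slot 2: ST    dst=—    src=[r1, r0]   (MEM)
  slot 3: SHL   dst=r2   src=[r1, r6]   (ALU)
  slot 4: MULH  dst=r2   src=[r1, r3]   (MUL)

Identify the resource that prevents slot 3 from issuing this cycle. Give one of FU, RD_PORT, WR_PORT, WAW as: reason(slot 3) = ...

#0 MEM src=r6,r3 dispatched  <A:3 Mu:1 Ld:0 B:1 rd:2 wr:2>
#1 MUL src=r1,r0 dispatched  <A:3 Mu:0 Ld:0 B:1 rd:0 wr:1>
#2 MEM src=r1,r0 held:FU  <A:3 Mu:0 Ld:0 B:1 rd:0 wr:1>
#3 ALU src=r1,r6 held:RD_PORT  <A:3 Mu:0 Ld:0 B:1 rd:0 wr:1>
#4 MUL src=r1,r3 held:FU  <A:3 Mu:0 Ld:0 B:1 rd:0 wr:1>

reason(slot 3) = RD_PORT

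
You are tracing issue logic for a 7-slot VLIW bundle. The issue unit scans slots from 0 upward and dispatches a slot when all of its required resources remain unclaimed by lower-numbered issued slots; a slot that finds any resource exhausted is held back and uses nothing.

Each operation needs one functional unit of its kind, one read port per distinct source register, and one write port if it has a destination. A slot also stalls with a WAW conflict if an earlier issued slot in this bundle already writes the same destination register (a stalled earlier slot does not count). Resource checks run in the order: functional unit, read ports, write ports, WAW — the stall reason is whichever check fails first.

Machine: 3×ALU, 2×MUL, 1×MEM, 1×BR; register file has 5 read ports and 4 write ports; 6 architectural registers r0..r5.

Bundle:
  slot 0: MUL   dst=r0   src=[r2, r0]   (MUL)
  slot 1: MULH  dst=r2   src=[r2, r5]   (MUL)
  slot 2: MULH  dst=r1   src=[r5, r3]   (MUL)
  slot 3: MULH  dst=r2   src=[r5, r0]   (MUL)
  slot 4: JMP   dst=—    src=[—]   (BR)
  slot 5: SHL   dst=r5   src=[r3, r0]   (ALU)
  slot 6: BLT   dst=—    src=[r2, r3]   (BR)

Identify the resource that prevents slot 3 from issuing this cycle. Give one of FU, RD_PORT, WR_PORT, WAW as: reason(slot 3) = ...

reason(slot 3) = FU

  0. MUL→r0 ⇒ go  {3A/1Mu/1Ld/1B | 3r 3w}
  1. MUL→r2 ⇒ go  {3A/0Mu/1Ld/1B | 1r 2w}
  2. MUL→r1 ⇒ no(FU)  {3A/0Mu/1Ld/1B | 1r 2w}
  3. MUL→r2 ⇒ no(FU)  {3A/0Mu/1Ld/1B | 1r 2w}
  4. BR ⇒ go  {3A/0Mu/1Ld/0B | 1r 2w}
  5. ALU→r5 ⇒ no(RD_PORT)  {3A/0Mu/1Ld/0B | 1r 2w}
  6. BR ⇒ no(FU)  {3A/0Mu/1Ld/0B | 1r 2w}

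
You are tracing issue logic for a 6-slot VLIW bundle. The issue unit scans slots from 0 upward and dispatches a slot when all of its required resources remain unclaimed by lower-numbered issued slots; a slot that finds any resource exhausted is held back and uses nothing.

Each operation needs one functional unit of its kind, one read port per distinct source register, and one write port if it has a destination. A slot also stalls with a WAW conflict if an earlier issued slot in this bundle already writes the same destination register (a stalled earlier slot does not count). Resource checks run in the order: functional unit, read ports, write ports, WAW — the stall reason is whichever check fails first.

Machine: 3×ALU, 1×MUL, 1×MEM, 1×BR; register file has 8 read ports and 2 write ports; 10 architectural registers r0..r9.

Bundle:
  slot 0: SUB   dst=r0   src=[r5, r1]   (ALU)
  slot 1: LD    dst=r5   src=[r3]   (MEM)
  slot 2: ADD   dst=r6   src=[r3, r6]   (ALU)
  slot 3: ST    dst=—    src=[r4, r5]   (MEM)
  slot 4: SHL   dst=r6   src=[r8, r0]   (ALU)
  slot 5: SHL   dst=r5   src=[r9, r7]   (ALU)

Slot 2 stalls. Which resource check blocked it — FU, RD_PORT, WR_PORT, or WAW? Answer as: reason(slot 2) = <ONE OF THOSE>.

[0] ALU needs rd=2 wr=1: ok; after: ALU=2 MUL=1 MEM=1 BR=1, R=6, W=1
[1] MEM needs rd=1 wr=1: ok; after: ALU=2 MUL=1 MEM=0 BR=1, R=5, W=0
[2] ALU needs rd=2 wr=1: WR_PORT; after: ALU=2 MUL=1 MEM=0 BR=1, R=5, W=0
[3] MEM needs rd=2 wr=0: FU; after: ALU=2 MUL=1 MEM=0 BR=1, R=5, W=0
[4] ALU needs rd=2 wr=1: WR_PORT; after: ALU=2 MUL=1 MEM=0 BR=1, R=5, W=0
[5] ALU needs rd=2 wr=1: WR_PORT; after: ALU=2 MUL=1 MEM=0 BR=1, R=5, W=0

reason(slot 2) = WR_PORT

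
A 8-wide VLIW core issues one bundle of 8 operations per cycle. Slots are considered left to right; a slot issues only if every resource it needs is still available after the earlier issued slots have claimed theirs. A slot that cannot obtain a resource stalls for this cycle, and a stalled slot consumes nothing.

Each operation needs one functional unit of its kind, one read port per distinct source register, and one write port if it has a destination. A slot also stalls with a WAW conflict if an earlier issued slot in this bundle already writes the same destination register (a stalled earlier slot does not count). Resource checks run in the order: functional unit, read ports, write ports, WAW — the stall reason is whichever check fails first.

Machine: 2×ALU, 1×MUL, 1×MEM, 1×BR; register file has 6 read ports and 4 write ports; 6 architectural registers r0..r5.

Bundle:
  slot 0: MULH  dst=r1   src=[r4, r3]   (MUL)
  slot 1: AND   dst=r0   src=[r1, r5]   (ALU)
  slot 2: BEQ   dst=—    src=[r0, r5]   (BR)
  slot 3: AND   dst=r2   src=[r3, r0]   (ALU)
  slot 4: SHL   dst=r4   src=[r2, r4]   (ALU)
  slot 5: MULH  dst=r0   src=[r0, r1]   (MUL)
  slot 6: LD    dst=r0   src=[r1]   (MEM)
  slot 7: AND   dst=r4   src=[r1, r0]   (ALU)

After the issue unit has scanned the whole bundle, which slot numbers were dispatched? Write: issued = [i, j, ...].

(0) want 1×MUL +2rd +1wr — yes → AL2|MU0|ME1|BR1|rd4|wr3
(1) want 1×ALU +2rd +1wr — yes → AL1|MU0|ME1|BR1|rd2|wr2
(2) want 1×BR +2rd +0wr — yes → AL1|MU0|ME1|BR0|rd0|wr2
(3) want 1×ALU +2rd +1wr — RD_PORT → AL1|MU0|ME1|BR0|rd0|wr2
(4) want 1×ALU +2rd +1wr — RD_PORT → AL1|MU0|ME1|BR0|rd0|wr2
(5) want 1×MUL +2rd +1wr — FU → AL1|MU0|ME1|BR0|rd0|wr2
(6) want 1×MEM +1rd +1wr — RD_PORT → AL1|MU0|ME1|BR0|rd0|wr2
(7) want 1×ALU +2rd +1wr — RD_PORT → AL1|MU0|ME1|BR0|rd0|wr2

issued = [0, 1, 2]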